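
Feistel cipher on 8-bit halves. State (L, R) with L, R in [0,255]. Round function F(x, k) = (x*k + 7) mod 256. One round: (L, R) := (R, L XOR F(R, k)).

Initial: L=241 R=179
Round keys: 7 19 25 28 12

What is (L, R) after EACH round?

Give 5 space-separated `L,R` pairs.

Round 1 (k=7): L=179 R=29
Round 2 (k=19): L=29 R=157
Round 3 (k=25): L=157 R=65
Round 4 (k=28): L=65 R=190
Round 5 (k=12): L=190 R=174

Answer: 179,29 29,157 157,65 65,190 190,174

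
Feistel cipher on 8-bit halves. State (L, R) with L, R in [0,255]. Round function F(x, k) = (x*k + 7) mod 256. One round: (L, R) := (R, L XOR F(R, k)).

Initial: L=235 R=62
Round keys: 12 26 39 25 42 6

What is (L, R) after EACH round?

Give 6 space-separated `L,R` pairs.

Answer: 62,4 4,81 81,90 90,128 128,93 93,181

Derivation:
Round 1 (k=12): L=62 R=4
Round 2 (k=26): L=4 R=81
Round 3 (k=39): L=81 R=90
Round 4 (k=25): L=90 R=128
Round 5 (k=42): L=128 R=93
Round 6 (k=6): L=93 R=181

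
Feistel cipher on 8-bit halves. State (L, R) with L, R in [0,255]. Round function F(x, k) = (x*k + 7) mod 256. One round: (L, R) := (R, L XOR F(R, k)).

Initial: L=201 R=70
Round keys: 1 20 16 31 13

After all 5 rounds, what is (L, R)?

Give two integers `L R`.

Answer: 197 155

Derivation:
Round 1 (k=1): L=70 R=132
Round 2 (k=20): L=132 R=17
Round 3 (k=16): L=17 R=147
Round 4 (k=31): L=147 R=197
Round 5 (k=13): L=197 R=155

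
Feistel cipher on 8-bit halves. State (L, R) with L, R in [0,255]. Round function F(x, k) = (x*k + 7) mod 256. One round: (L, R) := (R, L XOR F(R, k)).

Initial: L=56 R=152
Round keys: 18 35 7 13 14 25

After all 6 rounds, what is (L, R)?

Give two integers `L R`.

Answer: 61 59

Derivation:
Round 1 (k=18): L=152 R=143
Round 2 (k=35): L=143 R=12
Round 3 (k=7): L=12 R=212
Round 4 (k=13): L=212 R=199
Round 5 (k=14): L=199 R=61
Round 6 (k=25): L=61 R=59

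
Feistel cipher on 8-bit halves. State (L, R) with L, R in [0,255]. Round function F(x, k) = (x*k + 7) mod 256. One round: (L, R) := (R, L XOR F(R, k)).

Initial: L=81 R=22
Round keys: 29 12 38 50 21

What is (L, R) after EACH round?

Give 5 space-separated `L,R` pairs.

Answer: 22,212 212,225 225,185 185,200 200,214

Derivation:
Round 1 (k=29): L=22 R=212
Round 2 (k=12): L=212 R=225
Round 3 (k=38): L=225 R=185
Round 4 (k=50): L=185 R=200
Round 5 (k=21): L=200 R=214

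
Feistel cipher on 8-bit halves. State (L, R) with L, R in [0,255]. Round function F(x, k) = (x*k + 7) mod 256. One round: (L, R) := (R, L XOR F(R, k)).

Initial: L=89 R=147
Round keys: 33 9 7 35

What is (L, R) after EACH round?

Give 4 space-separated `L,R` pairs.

Round 1 (k=33): L=147 R=163
Round 2 (k=9): L=163 R=81
Round 3 (k=7): L=81 R=157
Round 4 (k=35): L=157 R=47

Answer: 147,163 163,81 81,157 157,47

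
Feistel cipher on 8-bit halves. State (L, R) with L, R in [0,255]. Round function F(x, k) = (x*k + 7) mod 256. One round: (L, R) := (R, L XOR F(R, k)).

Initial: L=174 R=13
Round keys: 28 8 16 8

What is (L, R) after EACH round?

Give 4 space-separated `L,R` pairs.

Round 1 (k=28): L=13 R=221
Round 2 (k=8): L=221 R=226
Round 3 (k=16): L=226 R=250
Round 4 (k=8): L=250 R=53

Answer: 13,221 221,226 226,250 250,53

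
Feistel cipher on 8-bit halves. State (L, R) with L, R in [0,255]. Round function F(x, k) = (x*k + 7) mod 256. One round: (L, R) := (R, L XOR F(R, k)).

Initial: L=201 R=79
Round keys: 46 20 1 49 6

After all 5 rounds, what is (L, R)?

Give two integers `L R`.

Answer: 222 68

Derivation:
Round 1 (k=46): L=79 R=240
Round 2 (k=20): L=240 R=136
Round 3 (k=1): L=136 R=127
Round 4 (k=49): L=127 R=222
Round 5 (k=6): L=222 R=68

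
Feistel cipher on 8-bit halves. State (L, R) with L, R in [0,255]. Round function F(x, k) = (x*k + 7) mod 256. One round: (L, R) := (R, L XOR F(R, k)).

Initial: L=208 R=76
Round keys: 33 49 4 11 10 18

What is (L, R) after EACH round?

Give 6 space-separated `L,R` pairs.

Answer: 76,3 3,214 214,92 92,45 45,149 149,172

Derivation:
Round 1 (k=33): L=76 R=3
Round 2 (k=49): L=3 R=214
Round 3 (k=4): L=214 R=92
Round 4 (k=11): L=92 R=45
Round 5 (k=10): L=45 R=149
Round 6 (k=18): L=149 R=172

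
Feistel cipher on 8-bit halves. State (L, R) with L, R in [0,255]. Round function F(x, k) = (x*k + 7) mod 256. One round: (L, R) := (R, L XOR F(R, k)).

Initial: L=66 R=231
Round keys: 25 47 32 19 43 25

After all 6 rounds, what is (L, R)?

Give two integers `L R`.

Answer: 64 99

Derivation:
Round 1 (k=25): L=231 R=212
Round 2 (k=47): L=212 R=20
Round 3 (k=32): L=20 R=83
Round 4 (k=19): L=83 R=36
Round 5 (k=43): L=36 R=64
Round 6 (k=25): L=64 R=99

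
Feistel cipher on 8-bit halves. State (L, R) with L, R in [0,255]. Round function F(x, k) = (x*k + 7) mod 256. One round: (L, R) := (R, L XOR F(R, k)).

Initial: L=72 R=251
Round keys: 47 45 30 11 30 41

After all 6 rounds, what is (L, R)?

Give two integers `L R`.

Round 1 (k=47): L=251 R=84
Round 2 (k=45): L=84 R=48
Round 3 (k=30): L=48 R=243
Round 4 (k=11): L=243 R=72
Round 5 (k=30): L=72 R=132
Round 6 (k=41): L=132 R=99

Answer: 132 99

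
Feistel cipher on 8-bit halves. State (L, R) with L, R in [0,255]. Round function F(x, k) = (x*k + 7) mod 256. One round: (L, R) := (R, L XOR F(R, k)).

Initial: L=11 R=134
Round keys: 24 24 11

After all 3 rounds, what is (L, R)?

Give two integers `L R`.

Round 1 (k=24): L=134 R=156
Round 2 (k=24): L=156 R=33
Round 3 (k=11): L=33 R=238

Answer: 33 238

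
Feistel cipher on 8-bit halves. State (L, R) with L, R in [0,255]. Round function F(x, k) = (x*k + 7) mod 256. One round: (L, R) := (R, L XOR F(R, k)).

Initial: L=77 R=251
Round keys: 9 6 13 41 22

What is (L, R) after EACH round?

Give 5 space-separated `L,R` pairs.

Round 1 (k=9): L=251 R=151
Round 2 (k=6): L=151 R=106
Round 3 (k=13): L=106 R=254
Round 4 (k=41): L=254 R=223
Round 5 (k=22): L=223 R=207

Answer: 251,151 151,106 106,254 254,223 223,207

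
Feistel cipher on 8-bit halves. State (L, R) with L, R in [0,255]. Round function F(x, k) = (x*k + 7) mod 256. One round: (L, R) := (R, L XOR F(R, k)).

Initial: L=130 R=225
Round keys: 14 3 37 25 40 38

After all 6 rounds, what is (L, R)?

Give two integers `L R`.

Round 1 (k=14): L=225 R=215
Round 2 (k=3): L=215 R=109
Round 3 (k=37): L=109 R=31
Round 4 (k=25): L=31 R=99
Round 5 (k=40): L=99 R=96
Round 6 (k=38): L=96 R=36

Answer: 96 36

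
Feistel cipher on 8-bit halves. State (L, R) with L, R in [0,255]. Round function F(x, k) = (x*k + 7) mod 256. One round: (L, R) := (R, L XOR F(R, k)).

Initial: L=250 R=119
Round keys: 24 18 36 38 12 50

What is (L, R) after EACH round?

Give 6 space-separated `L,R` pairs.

Round 1 (k=24): L=119 R=213
Round 2 (k=18): L=213 R=118
Round 3 (k=36): L=118 R=74
Round 4 (k=38): L=74 R=117
Round 5 (k=12): L=117 R=201
Round 6 (k=50): L=201 R=60

Answer: 119,213 213,118 118,74 74,117 117,201 201,60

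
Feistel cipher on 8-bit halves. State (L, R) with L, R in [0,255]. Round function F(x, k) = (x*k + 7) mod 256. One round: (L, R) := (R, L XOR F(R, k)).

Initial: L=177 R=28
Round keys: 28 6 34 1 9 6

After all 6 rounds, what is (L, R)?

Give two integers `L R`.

Round 1 (k=28): L=28 R=166
Round 2 (k=6): L=166 R=247
Round 3 (k=34): L=247 R=115
Round 4 (k=1): L=115 R=141
Round 5 (k=9): L=141 R=143
Round 6 (k=6): L=143 R=236

Answer: 143 236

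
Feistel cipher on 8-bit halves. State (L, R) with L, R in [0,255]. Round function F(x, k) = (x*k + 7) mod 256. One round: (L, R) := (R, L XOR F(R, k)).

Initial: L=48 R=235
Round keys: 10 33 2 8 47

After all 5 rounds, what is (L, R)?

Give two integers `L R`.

Answer: 192 215

Derivation:
Round 1 (k=10): L=235 R=5
Round 2 (k=33): L=5 R=71
Round 3 (k=2): L=71 R=144
Round 4 (k=8): L=144 R=192
Round 5 (k=47): L=192 R=215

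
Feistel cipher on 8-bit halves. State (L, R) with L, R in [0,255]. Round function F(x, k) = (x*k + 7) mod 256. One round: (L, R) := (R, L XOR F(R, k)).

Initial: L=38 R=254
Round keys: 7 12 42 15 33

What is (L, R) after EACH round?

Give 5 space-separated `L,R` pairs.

Round 1 (k=7): L=254 R=223
Round 2 (k=12): L=223 R=133
Round 3 (k=42): L=133 R=6
Round 4 (k=15): L=6 R=228
Round 5 (k=33): L=228 R=109

Answer: 254,223 223,133 133,6 6,228 228,109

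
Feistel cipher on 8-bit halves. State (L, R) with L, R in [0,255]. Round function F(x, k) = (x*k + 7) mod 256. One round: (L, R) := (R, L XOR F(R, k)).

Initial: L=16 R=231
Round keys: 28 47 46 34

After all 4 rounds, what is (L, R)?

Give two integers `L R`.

Answer: 58 224

Derivation:
Round 1 (k=28): L=231 R=91
Round 2 (k=47): L=91 R=91
Round 3 (k=46): L=91 R=58
Round 4 (k=34): L=58 R=224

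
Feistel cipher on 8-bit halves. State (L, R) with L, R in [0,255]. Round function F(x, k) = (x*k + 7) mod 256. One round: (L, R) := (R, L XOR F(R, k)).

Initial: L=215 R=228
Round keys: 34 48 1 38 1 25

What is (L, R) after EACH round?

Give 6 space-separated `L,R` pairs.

Answer: 228,152 152,99 99,242 242,144 144,101 101,116

Derivation:
Round 1 (k=34): L=228 R=152
Round 2 (k=48): L=152 R=99
Round 3 (k=1): L=99 R=242
Round 4 (k=38): L=242 R=144
Round 5 (k=1): L=144 R=101
Round 6 (k=25): L=101 R=116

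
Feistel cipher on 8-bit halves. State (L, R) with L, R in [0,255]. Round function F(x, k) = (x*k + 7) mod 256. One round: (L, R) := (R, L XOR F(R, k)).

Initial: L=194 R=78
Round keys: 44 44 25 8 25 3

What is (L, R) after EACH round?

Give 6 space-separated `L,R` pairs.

Answer: 78,173 173,141 141,97 97,130 130,216 216,13

Derivation:
Round 1 (k=44): L=78 R=173
Round 2 (k=44): L=173 R=141
Round 3 (k=25): L=141 R=97
Round 4 (k=8): L=97 R=130
Round 5 (k=25): L=130 R=216
Round 6 (k=3): L=216 R=13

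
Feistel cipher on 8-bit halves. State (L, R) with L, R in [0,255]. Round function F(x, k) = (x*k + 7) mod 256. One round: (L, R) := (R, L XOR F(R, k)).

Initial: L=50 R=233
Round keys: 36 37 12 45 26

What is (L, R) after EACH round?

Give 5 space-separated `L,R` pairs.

Answer: 233,249 249,237 237,218 218,180 180,149

Derivation:
Round 1 (k=36): L=233 R=249
Round 2 (k=37): L=249 R=237
Round 3 (k=12): L=237 R=218
Round 4 (k=45): L=218 R=180
Round 5 (k=26): L=180 R=149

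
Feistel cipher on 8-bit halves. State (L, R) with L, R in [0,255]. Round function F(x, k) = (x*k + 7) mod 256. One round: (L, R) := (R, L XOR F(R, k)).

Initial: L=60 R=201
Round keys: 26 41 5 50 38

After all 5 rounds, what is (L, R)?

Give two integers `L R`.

Round 1 (k=26): L=201 R=77
Round 2 (k=41): L=77 R=149
Round 3 (k=5): L=149 R=189
Round 4 (k=50): L=189 R=100
Round 5 (k=38): L=100 R=98

Answer: 100 98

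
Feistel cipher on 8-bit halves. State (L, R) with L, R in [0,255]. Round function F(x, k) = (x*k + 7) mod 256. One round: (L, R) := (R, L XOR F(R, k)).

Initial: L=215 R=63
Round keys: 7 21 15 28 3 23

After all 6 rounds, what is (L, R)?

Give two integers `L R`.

Answer: 12 157

Derivation:
Round 1 (k=7): L=63 R=23
Round 2 (k=21): L=23 R=213
Round 3 (k=15): L=213 R=149
Round 4 (k=28): L=149 R=134
Round 5 (k=3): L=134 R=12
Round 6 (k=23): L=12 R=157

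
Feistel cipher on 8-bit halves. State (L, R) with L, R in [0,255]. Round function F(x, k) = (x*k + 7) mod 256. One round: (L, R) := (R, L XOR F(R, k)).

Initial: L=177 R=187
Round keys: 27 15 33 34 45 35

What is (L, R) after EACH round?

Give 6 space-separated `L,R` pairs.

Round 1 (k=27): L=187 R=113
Round 2 (k=15): L=113 R=29
Round 3 (k=33): L=29 R=181
Round 4 (k=34): L=181 R=12
Round 5 (k=45): L=12 R=150
Round 6 (k=35): L=150 R=133

Answer: 187,113 113,29 29,181 181,12 12,150 150,133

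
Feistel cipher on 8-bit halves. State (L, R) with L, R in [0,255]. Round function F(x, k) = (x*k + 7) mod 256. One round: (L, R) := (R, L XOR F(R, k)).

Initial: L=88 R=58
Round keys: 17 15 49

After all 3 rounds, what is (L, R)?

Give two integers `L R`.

Round 1 (k=17): L=58 R=185
Round 2 (k=15): L=185 R=228
Round 3 (k=49): L=228 R=18

Answer: 228 18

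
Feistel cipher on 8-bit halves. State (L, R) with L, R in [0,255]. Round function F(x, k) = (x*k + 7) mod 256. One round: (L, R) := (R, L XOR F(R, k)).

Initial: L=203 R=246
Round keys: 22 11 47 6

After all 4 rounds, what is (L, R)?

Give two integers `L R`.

Answer: 6 122

Derivation:
Round 1 (k=22): L=246 R=224
Round 2 (k=11): L=224 R=81
Round 3 (k=47): L=81 R=6
Round 4 (k=6): L=6 R=122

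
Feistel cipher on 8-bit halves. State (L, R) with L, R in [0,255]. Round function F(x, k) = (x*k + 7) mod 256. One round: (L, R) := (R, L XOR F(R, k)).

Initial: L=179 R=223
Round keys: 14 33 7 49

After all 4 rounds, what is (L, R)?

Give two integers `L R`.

Round 1 (k=14): L=223 R=138
Round 2 (k=33): L=138 R=14
Round 3 (k=7): L=14 R=227
Round 4 (k=49): L=227 R=116

Answer: 227 116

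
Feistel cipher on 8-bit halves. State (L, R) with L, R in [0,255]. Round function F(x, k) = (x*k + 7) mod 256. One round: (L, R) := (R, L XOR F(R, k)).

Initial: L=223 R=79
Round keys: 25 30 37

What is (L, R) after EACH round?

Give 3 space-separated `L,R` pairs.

Answer: 79,97 97,42 42,120

Derivation:
Round 1 (k=25): L=79 R=97
Round 2 (k=30): L=97 R=42
Round 3 (k=37): L=42 R=120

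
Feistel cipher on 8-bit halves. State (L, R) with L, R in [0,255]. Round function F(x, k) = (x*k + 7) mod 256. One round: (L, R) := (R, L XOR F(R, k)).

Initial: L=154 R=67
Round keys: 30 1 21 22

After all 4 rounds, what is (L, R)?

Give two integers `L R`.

Answer: 167 160

Derivation:
Round 1 (k=30): L=67 R=123
Round 2 (k=1): L=123 R=193
Round 3 (k=21): L=193 R=167
Round 4 (k=22): L=167 R=160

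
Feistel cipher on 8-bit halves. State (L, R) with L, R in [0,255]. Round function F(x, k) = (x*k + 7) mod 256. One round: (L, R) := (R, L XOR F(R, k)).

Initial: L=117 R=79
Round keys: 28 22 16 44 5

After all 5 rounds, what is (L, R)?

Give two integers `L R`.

Round 1 (k=28): L=79 R=222
Round 2 (k=22): L=222 R=84
Round 3 (k=16): L=84 R=153
Round 4 (k=44): L=153 R=7
Round 5 (k=5): L=7 R=179

Answer: 7 179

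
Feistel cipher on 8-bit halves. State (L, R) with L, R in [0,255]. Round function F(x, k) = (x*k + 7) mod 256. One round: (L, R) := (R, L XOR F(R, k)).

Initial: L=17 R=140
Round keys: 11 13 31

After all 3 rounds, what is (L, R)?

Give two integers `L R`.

Round 1 (k=11): L=140 R=26
Round 2 (k=13): L=26 R=213
Round 3 (k=31): L=213 R=200

Answer: 213 200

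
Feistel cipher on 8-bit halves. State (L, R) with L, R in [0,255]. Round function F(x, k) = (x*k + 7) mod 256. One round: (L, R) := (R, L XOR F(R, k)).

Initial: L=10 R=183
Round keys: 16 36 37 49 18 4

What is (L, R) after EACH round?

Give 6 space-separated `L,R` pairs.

Answer: 183,125 125,44 44,30 30,233 233,119 119,10

Derivation:
Round 1 (k=16): L=183 R=125
Round 2 (k=36): L=125 R=44
Round 3 (k=37): L=44 R=30
Round 4 (k=49): L=30 R=233
Round 5 (k=18): L=233 R=119
Round 6 (k=4): L=119 R=10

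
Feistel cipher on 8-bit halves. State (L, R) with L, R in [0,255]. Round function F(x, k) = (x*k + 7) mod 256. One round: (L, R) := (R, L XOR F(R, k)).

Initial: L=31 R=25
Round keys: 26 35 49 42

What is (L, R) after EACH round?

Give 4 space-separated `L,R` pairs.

Round 1 (k=26): L=25 R=142
Round 2 (k=35): L=142 R=104
Round 3 (k=49): L=104 R=97
Round 4 (k=42): L=97 R=153

Answer: 25,142 142,104 104,97 97,153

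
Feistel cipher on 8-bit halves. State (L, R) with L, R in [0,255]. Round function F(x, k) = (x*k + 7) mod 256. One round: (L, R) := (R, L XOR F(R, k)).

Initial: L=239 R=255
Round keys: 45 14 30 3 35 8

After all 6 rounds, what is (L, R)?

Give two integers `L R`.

Round 1 (k=45): L=255 R=53
Round 2 (k=14): L=53 R=18
Round 3 (k=30): L=18 R=22
Round 4 (k=3): L=22 R=91
Round 5 (k=35): L=91 R=110
Round 6 (k=8): L=110 R=44

Answer: 110 44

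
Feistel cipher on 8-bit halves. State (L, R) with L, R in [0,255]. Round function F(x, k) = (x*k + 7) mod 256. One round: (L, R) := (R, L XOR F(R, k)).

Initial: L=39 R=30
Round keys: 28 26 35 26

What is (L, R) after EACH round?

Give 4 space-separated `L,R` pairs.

Answer: 30,104 104,137 137,170 170,194

Derivation:
Round 1 (k=28): L=30 R=104
Round 2 (k=26): L=104 R=137
Round 3 (k=35): L=137 R=170
Round 4 (k=26): L=170 R=194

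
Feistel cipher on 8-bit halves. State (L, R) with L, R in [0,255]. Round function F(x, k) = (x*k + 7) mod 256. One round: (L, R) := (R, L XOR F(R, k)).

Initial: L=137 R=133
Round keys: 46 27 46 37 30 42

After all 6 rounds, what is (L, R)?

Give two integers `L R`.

Round 1 (k=46): L=133 R=100
Round 2 (k=27): L=100 R=22
Round 3 (k=46): L=22 R=159
Round 4 (k=37): L=159 R=20
Round 5 (k=30): L=20 R=192
Round 6 (k=42): L=192 R=147

Answer: 192 147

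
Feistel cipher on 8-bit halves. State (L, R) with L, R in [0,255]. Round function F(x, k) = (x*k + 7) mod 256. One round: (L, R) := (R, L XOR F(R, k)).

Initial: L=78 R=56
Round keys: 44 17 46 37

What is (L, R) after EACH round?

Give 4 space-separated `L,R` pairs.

Answer: 56,233 233,184 184,254 254,5

Derivation:
Round 1 (k=44): L=56 R=233
Round 2 (k=17): L=233 R=184
Round 3 (k=46): L=184 R=254
Round 4 (k=37): L=254 R=5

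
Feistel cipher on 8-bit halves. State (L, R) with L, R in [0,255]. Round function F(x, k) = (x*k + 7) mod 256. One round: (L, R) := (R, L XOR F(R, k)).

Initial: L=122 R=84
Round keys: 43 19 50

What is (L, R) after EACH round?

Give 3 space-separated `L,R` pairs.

Answer: 84,89 89,246 246,74

Derivation:
Round 1 (k=43): L=84 R=89
Round 2 (k=19): L=89 R=246
Round 3 (k=50): L=246 R=74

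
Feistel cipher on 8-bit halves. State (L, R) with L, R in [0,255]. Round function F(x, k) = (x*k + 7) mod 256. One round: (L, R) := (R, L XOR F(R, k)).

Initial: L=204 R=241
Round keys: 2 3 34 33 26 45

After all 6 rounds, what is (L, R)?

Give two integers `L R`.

Answer: 247 34

Derivation:
Round 1 (k=2): L=241 R=37
Round 2 (k=3): L=37 R=135
Round 3 (k=34): L=135 R=208
Round 4 (k=33): L=208 R=80
Round 5 (k=26): L=80 R=247
Round 6 (k=45): L=247 R=34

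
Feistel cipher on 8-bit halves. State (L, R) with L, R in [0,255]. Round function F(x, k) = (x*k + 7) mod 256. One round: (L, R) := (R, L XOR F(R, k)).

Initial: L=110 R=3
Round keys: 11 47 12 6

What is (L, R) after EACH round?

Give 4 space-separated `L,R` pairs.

Answer: 3,70 70,226 226,217 217,255

Derivation:
Round 1 (k=11): L=3 R=70
Round 2 (k=47): L=70 R=226
Round 3 (k=12): L=226 R=217
Round 4 (k=6): L=217 R=255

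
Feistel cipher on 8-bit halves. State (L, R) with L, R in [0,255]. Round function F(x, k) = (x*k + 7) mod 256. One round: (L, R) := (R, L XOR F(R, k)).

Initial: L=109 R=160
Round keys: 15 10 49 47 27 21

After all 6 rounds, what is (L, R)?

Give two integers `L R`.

Round 1 (k=15): L=160 R=10
Round 2 (k=10): L=10 R=203
Round 3 (k=49): L=203 R=232
Round 4 (k=47): L=232 R=84
Round 5 (k=27): L=84 R=11
Round 6 (k=21): L=11 R=186

Answer: 11 186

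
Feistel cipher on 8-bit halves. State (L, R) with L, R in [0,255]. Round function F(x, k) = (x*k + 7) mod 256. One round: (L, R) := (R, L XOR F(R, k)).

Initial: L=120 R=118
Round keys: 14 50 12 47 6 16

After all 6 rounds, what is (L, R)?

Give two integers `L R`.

Answer: 119 227

Derivation:
Round 1 (k=14): L=118 R=3
Round 2 (k=50): L=3 R=235
Round 3 (k=12): L=235 R=8
Round 4 (k=47): L=8 R=148
Round 5 (k=6): L=148 R=119
Round 6 (k=16): L=119 R=227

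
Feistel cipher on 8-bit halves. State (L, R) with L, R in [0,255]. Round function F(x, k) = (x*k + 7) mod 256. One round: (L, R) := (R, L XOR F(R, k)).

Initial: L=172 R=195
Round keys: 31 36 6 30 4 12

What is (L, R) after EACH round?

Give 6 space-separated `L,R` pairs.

Answer: 195,8 8,228 228,87 87,221 221,44 44,202

Derivation:
Round 1 (k=31): L=195 R=8
Round 2 (k=36): L=8 R=228
Round 3 (k=6): L=228 R=87
Round 4 (k=30): L=87 R=221
Round 5 (k=4): L=221 R=44
Round 6 (k=12): L=44 R=202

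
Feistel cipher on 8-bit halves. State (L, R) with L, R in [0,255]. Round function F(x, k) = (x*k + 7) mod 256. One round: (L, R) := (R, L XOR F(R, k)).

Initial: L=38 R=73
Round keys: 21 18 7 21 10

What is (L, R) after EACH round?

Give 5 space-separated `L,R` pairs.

Answer: 73,34 34,34 34,215 215,136 136,128

Derivation:
Round 1 (k=21): L=73 R=34
Round 2 (k=18): L=34 R=34
Round 3 (k=7): L=34 R=215
Round 4 (k=21): L=215 R=136
Round 5 (k=10): L=136 R=128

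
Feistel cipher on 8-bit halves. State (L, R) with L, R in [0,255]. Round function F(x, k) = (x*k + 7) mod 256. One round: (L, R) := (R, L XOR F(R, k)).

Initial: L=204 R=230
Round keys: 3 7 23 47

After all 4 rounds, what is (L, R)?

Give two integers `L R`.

Round 1 (k=3): L=230 R=117
Round 2 (k=7): L=117 R=220
Round 3 (k=23): L=220 R=190
Round 4 (k=47): L=190 R=53

Answer: 190 53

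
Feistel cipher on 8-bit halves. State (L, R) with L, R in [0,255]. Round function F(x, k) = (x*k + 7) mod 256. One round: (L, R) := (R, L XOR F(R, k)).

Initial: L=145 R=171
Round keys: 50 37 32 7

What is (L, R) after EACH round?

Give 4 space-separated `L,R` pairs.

Round 1 (k=50): L=171 R=252
Round 2 (k=37): L=252 R=216
Round 3 (k=32): L=216 R=251
Round 4 (k=7): L=251 R=60

Answer: 171,252 252,216 216,251 251,60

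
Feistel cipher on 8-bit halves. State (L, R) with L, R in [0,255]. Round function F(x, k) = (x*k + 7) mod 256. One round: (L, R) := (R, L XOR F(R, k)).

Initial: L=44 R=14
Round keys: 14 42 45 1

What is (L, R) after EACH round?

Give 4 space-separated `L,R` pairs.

Round 1 (k=14): L=14 R=231
Round 2 (k=42): L=231 R=227
Round 3 (k=45): L=227 R=9
Round 4 (k=1): L=9 R=243

Answer: 14,231 231,227 227,9 9,243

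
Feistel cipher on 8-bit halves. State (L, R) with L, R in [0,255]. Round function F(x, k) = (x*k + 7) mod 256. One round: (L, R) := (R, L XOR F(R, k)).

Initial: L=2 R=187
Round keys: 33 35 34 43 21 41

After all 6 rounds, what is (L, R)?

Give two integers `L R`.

Round 1 (k=33): L=187 R=32
Round 2 (k=35): L=32 R=220
Round 3 (k=34): L=220 R=31
Round 4 (k=43): L=31 R=224
Round 5 (k=21): L=224 R=120
Round 6 (k=41): L=120 R=223

Answer: 120 223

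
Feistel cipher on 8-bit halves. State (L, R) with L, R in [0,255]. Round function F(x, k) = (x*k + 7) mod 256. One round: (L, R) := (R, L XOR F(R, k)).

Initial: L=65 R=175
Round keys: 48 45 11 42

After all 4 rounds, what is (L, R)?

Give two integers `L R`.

Answer: 35 15

Derivation:
Round 1 (k=48): L=175 R=150
Round 2 (k=45): L=150 R=202
Round 3 (k=11): L=202 R=35
Round 4 (k=42): L=35 R=15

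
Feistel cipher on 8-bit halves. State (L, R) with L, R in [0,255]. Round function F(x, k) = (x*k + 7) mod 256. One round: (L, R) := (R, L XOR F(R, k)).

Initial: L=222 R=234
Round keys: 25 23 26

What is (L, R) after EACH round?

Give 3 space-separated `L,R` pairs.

Round 1 (k=25): L=234 R=63
Round 2 (k=23): L=63 R=90
Round 3 (k=26): L=90 R=20

Answer: 234,63 63,90 90,20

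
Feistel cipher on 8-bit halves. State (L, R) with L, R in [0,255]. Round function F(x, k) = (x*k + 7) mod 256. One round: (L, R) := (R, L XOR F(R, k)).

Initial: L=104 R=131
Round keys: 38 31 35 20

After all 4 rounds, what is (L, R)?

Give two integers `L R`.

Round 1 (k=38): L=131 R=17
Round 2 (k=31): L=17 R=149
Round 3 (k=35): L=149 R=119
Round 4 (k=20): L=119 R=198

Answer: 119 198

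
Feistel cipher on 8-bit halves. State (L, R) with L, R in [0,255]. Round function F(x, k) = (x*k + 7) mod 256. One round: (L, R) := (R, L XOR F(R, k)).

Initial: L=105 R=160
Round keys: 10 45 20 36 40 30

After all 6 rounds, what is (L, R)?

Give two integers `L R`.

Answer: 18 165

Derivation:
Round 1 (k=10): L=160 R=46
Round 2 (k=45): L=46 R=189
Round 3 (k=20): L=189 R=229
Round 4 (k=36): L=229 R=134
Round 5 (k=40): L=134 R=18
Round 6 (k=30): L=18 R=165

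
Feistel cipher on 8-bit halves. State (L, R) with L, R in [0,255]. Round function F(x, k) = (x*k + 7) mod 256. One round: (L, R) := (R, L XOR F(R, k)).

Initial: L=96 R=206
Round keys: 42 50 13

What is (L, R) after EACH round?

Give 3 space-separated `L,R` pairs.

Answer: 206,179 179,51 51,45

Derivation:
Round 1 (k=42): L=206 R=179
Round 2 (k=50): L=179 R=51
Round 3 (k=13): L=51 R=45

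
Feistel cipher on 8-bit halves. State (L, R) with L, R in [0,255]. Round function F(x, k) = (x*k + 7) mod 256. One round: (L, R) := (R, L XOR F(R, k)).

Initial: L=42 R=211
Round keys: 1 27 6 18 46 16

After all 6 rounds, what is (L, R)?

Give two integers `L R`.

Round 1 (k=1): L=211 R=240
Round 2 (k=27): L=240 R=132
Round 3 (k=6): L=132 R=239
Round 4 (k=18): L=239 R=81
Round 5 (k=46): L=81 R=122
Round 6 (k=16): L=122 R=246

Answer: 122 246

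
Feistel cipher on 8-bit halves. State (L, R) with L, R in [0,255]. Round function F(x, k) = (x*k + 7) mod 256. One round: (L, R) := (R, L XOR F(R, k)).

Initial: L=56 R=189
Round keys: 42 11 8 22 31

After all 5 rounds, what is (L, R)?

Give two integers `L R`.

Answer: 36 173

Derivation:
Round 1 (k=42): L=189 R=49
Round 2 (k=11): L=49 R=159
Round 3 (k=8): L=159 R=206
Round 4 (k=22): L=206 R=36
Round 5 (k=31): L=36 R=173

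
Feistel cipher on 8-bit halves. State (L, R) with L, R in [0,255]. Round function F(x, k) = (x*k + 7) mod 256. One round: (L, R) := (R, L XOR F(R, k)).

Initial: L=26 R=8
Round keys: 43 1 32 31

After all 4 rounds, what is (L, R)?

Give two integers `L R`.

Answer: 194 193

Derivation:
Round 1 (k=43): L=8 R=69
Round 2 (k=1): L=69 R=68
Round 3 (k=32): L=68 R=194
Round 4 (k=31): L=194 R=193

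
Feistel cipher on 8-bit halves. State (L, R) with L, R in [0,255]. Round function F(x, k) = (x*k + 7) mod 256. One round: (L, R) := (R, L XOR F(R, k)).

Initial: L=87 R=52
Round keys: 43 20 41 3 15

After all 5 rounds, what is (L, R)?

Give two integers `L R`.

Answer: 138 171

Derivation:
Round 1 (k=43): L=52 R=148
Round 2 (k=20): L=148 R=163
Round 3 (k=41): L=163 R=182
Round 4 (k=3): L=182 R=138
Round 5 (k=15): L=138 R=171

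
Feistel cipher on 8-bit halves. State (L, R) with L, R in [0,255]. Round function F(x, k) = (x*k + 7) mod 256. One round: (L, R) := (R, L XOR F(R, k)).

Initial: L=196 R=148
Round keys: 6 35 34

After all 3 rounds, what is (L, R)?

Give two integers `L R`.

Answer: 12 36

Derivation:
Round 1 (k=6): L=148 R=187
Round 2 (k=35): L=187 R=12
Round 3 (k=34): L=12 R=36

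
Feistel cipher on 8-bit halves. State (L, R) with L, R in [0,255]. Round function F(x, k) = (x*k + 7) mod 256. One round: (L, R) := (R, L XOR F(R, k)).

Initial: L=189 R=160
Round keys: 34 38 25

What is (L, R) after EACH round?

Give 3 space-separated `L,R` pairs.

Round 1 (k=34): L=160 R=250
Round 2 (k=38): L=250 R=131
Round 3 (k=25): L=131 R=40

Answer: 160,250 250,131 131,40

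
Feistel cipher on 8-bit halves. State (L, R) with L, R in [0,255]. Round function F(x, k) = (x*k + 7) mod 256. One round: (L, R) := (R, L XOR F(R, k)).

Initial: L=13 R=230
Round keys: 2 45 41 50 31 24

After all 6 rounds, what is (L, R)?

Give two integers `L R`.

Answer: 55 107

Derivation:
Round 1 (k=2): L=230 R=222
Round 2 (k=45): L=222 R=235
Round 3 (k=41): L=235 R=116
Round 4 (k=50): L=116 R=68
Round 5 (k=31): L=68 R=55
Round 6 (k=24): L=55 R=107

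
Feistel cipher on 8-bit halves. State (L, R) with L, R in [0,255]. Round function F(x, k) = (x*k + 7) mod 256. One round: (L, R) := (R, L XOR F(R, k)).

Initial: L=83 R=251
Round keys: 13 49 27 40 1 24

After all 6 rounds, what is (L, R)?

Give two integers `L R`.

Answer: 94 143

Derivation:
Round 1 (k=13): L=251 R=149
Round 2 (k=49): L=149 R=119
Round 3 (k=27): L=119 R=1
Round 4 (k=40): L=1 R=88
Round 5 (k=1): L=88 R=94
Round 6 (k=24): L=94 R=143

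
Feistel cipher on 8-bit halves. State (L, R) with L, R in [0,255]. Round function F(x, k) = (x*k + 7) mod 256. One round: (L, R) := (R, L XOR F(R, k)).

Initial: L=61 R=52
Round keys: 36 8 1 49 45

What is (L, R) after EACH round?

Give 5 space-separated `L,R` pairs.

Answer: 52,106 106,99 99,0 0,100 100,155

Derivation:
Round 1 (k=36): L=52 R=106
Round 2 (k=8): L=106 R=99
Round 3 (k=1): L=99 R=0
Round 4 (k=49): L=0 R=100
Round 5 (k=45): L=100 R=155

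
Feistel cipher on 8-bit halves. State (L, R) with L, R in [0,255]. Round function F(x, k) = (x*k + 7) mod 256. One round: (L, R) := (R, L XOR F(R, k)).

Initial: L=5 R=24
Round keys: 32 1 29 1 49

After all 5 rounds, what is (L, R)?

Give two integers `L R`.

Answer: 236 197

Derivation:
Round 1 (k=32): L=24 R=2
Round 2 (k=1): L=2 R=17
Round 3 (k=29): L=17 R=246
Round 4 (k=1): L=246 R=236
Round 5 (k=49): L=236 R=197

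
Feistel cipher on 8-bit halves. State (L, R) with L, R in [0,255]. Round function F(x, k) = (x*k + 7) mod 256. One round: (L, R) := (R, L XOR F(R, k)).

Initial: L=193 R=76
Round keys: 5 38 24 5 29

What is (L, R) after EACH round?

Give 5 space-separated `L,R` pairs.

Answer: 76,66 66,159 159,173 173,247 247,175

Derivation:
Round 1 (k=5): L=76 R=66
Round 2 (k=38): L=66 R=159
Round 3 (k=24): L=159 R=173
Round 4 (k=5): L=173 R=247
Round 5 (k=29): L=247 R=175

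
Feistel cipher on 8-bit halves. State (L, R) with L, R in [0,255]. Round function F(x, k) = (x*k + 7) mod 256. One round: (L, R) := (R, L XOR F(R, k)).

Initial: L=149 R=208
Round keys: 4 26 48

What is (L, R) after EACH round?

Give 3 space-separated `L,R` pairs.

Answer: 208,210 210,139 139,197

Derivation:
Round 1 (k=4): L=208 R=210
Round 2 (k=26): L=210 R=139
Round 3 (k=48): L=139 R=197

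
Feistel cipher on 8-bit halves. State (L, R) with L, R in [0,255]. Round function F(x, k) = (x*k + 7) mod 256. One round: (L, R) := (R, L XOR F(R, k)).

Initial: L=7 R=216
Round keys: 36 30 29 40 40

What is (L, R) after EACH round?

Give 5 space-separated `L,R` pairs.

Round 1 (k=36): L=216 R=96
Round 2 (k=30): L=96 R=159
Round 3 (k=29): L=159 R=106
Round 4 (k=40): L=106 R=8
Round 5 (k=40): L=8 R=45

Answer: 216,96 96,159 159,106 106,8 8,45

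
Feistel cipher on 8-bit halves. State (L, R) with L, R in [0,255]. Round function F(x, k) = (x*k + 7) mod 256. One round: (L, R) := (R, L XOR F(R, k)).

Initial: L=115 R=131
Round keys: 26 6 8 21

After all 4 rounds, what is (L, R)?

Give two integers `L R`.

Answer: 97 148

Derivation:
Round 1 (k=26): L=131 R=38
Round 2 (k=6): L=38 R=104
Round 3 (k=8): L=104 R=97
Round 4 (k=21): L=97 R=148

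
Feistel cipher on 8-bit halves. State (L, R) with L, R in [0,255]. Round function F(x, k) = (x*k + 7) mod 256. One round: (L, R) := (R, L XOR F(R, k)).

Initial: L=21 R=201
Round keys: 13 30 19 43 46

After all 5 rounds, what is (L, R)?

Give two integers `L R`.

Round 1 (k=13): L=201 R=41
Round 2 (k=30): L=41 R=28
Round 3 (k=19): L=28 R=50
Round 4 (k=43): L=50 R=113
Round 5 (k=46): L=113 R=103

Answer: 113 103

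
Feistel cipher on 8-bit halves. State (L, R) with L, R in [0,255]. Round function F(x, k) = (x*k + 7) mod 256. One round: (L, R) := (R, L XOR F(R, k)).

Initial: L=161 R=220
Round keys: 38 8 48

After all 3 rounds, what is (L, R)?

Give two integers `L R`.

Round 1 (k=38): L=220 R=14
Round 2 (k=8): L=14 R=171
Round 3 (k=48): L=171 R=25

Answer: 171 25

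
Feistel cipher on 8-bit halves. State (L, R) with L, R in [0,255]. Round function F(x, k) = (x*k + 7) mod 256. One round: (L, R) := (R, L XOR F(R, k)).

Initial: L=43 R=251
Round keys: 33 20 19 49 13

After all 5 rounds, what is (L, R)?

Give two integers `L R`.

Answer: 117 118

Derivation:
Round 1 (k=33): L=251 R=73
Round 2 (k=20): L=73 R=64
Round 3 (k=19): L=64 R=142
Round 4 (k=49): L=142 R=117
Round 5 (k=13): L=117 R=118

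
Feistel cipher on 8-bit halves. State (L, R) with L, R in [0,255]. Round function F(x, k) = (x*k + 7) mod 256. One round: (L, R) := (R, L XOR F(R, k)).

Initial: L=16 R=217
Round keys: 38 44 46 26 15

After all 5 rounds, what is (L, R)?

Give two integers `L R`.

Round 1 (k=38): L=217 R=45
Round 2 (k=44): L=45 R=26
Round 3 (k=46): L=26 R=158
Round 4 (k=26): L=158 R=9
Round 5 (k=15): L=9 R=16

Answer: 9 16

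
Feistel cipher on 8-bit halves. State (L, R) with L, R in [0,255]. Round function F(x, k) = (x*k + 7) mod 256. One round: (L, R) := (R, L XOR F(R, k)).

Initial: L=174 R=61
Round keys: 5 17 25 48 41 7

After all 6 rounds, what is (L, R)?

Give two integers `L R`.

Answer: 199 143

Derivation:
Round 1 (k=5): L=61 R=150
Round 2 (k=17): L=150 R=192
Round 3 (k=25): L=192 R=81
Round 4 (k=48): L=81 R=247
Round 5 (k=41): L=247 R=199
Round 6 (k=7): L=199 R=143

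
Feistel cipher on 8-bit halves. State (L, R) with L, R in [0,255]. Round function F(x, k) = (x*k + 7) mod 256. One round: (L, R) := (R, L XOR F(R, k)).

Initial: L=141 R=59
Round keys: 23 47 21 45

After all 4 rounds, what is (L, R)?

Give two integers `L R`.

Answer: 9 121

Derivation:
Round 1 (k=23): L=59 R=217
Round 2 (k=47): L=217 R=229
Round 3 (k=21): L=229 R=9
Round 4 (k=45): L=9 R=121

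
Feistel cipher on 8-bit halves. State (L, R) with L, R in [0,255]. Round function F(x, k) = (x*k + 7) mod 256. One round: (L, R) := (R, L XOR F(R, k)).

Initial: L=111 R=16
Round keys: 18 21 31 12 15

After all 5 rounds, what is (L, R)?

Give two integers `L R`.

Round 1 (k=18): L=16 R=72
Round 2 (k=21): L=72 R=255
Round 3 (k=31): L=255 R=160
Round 4 (k=12): L=160 R=120
Round 5 (k=15): L=120 R=175

Answer: 120 175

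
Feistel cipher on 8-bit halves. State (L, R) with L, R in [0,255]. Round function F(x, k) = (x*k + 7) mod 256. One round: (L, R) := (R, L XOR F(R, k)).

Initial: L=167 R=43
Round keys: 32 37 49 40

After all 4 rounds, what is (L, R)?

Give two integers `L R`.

Round 1 (k=32): L=43 R=192
Round 2 (k=37): L=192 R=236
Round 3 (k=49): L=236 R=243
Round 4 (k=40): L=243 R=19

Answer: 243 19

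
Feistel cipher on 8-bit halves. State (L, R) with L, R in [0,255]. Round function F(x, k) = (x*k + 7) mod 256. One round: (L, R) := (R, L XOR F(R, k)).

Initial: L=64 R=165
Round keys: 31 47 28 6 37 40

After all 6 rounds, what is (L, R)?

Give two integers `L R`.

Round 1 (k=31): L=165 R=66
Round 2 (k=47): L=66 R=128
Round 3 (k=28): L=128 R=69
Round 4 (k=6): L=69 R=37
Round 5 (k=37): L=37 R=37
Round 6 (k=40): L=37 R=234

Answer: 37 234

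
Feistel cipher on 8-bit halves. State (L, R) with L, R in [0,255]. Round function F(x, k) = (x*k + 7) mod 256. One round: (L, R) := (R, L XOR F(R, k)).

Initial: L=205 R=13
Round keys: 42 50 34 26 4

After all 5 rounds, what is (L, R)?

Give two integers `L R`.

Round 1 (k=42): L=13 R=228
Round 2 (k=50): L=228 R=130
Round 3 (k=34): L=130 R=175
Round 4 (k=26): L=175 R=79
Round 5 (k=4): L=79 R=236

Answer: 79 236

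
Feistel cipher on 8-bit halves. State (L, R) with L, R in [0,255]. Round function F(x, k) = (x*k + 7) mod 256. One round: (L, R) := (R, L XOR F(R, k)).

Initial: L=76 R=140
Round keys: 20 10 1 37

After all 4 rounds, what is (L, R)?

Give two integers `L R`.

Round 1 (k=20): L=140 R=187
Round 2 (k=10): L=187 R=217
Round 3 (k=1): L=217 R=91
Round 4 (k=37): L=91 R=247

Answer: 91 247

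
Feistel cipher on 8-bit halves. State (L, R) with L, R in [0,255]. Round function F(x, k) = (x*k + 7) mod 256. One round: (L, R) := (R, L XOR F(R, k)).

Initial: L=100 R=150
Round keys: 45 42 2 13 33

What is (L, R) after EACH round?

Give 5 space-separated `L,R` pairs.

Answer: 150,1 1,167 167,84 84,236 236,39

Derivation:
Round 1 (k=45): L=150 R=1
Round 2 (k=42): L=1 R=167
Round 3 (k=2): L=167 R=84
Round 4 (k=13): L=84 R=236
Round 5 (k=33): L=236 R=39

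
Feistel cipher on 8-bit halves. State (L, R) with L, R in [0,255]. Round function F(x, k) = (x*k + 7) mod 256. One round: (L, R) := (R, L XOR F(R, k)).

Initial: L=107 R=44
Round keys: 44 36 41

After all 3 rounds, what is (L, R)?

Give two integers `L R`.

Round 1 (k=44): L=44 R=252
Round 2 (k=36): L=252 R=91
Round 3 (k=41): L=91 R=102

Answer: 91 102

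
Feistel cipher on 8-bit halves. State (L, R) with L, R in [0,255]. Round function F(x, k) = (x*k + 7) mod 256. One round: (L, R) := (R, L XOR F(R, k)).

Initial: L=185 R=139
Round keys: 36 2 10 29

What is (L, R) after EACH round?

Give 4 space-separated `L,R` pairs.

Round 1 (k=36): L=139 R=42
Round 2 (k=2): L=42 R=208
Round 3 (k=10): L=208 R=13
Round 4 (k=29): L=13 R=80

Answer: 139,42 42,208 208,13 13,80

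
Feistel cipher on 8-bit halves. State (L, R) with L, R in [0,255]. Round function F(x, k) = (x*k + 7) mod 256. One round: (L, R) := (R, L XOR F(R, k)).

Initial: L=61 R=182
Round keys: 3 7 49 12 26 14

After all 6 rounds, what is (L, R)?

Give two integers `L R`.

Answer: 179 147

Derivation:
Round 1 (k=3): L=182 R=20
Round 2 (k=7): L=20 R=37
Round 3 (k=49): L=37 R=8
Round 4 (k=12): L=8 R=66
Round 5 (k=26): L=66 R=179
Round 6 (k=14): L=179 R=147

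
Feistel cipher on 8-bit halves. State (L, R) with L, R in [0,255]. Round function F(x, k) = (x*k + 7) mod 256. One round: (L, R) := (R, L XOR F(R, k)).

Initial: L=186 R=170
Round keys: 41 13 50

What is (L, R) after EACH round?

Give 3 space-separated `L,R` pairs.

Answer: 170,251 251,108 108,228

Derivation:
Round 1 (k=41): L=170 R=251
Round 2 (k=13): L=251 R=108
Round 3 (k=50): L=108 R=228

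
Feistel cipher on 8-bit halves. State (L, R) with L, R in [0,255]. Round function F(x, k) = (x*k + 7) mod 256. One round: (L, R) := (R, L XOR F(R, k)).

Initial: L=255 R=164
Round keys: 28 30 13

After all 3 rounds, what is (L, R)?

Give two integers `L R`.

Round 1 (k=28): L=164 R=8
Round 2 (k=30): L=8 R=83
Round 3 (k=13): L=83 R=54

Answer: 83 54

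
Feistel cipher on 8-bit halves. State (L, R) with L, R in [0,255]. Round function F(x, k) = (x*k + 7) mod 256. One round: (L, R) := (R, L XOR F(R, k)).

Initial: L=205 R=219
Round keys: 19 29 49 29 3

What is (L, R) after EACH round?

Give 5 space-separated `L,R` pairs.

Answer: 219,133 133,195 195,223 223,137 137,125

Derivation:
Round 1 (k=19): L=219 R=133
Round 2 (k=29): L=133 R=195
Round 3 (k=49): L=195 R=223
Round 4 (k=29): L=223 R=137
Round 5 (k=3): L=137 R=125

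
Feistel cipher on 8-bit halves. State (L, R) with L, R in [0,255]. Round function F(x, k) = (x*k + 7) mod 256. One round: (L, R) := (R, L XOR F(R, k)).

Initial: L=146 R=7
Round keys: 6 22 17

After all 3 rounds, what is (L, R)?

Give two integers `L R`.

Round 1 (k=6): L=7 R=163
Round 2 (k=22): L=163 R=14
Round 3 (k=17): L=14 R=86

Answer: 14 86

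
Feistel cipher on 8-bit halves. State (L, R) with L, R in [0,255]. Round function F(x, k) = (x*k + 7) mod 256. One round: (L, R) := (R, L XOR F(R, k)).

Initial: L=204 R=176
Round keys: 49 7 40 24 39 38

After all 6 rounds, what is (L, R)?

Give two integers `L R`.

Round 1 (k=49): L=176 R=123
Round 2 (k=7): L=123 R=212
Round 3 (k=40): L=212 R=92
Round 4 (k=24): L=92 R=115
Round 5 (k=39): L=115 R=208
Round 6 (k=38): L=208 R=148

Answer: 208 148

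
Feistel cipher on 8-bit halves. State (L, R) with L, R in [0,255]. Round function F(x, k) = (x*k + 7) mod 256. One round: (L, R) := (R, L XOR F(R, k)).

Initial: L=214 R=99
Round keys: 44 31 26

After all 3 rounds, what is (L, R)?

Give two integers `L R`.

Round 1 (k=44): L=99 R=221
Round 2 (k=31): L=221 R=169
Round 3 (k=26): L=169 R=236

Answer: 169 236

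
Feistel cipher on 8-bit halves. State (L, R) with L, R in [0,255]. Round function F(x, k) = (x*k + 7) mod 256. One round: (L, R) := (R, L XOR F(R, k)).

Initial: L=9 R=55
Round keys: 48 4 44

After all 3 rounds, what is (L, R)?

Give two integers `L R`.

Round 1 (k=48): L=55 R=94
Round 2 (k=4): L=94 R=72
Round 3 (k=44): L=72 R=57

Answer: 72 57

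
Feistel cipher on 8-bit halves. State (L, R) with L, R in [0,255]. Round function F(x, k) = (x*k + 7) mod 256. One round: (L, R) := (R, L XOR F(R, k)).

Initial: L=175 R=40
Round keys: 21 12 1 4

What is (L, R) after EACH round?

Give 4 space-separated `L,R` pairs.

Round 1 (k=21): L=40 R=224
Round 2 (k=12): L=224 R=175
Round 3 (k=1): L=175 R=86
Round 4 (k=4): L=86 R=240

Answer: 40,224 224,175 175,86 86,240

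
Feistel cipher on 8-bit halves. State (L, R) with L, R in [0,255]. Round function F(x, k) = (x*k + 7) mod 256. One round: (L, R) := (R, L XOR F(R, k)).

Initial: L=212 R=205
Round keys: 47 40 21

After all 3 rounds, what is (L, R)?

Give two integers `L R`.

Answer: 122 119

Derivation:
Round 1 (k=47): L=205 R=126
Round 2 (k=40): L=126 R=122
Round 3 (k=21): L=122 R=119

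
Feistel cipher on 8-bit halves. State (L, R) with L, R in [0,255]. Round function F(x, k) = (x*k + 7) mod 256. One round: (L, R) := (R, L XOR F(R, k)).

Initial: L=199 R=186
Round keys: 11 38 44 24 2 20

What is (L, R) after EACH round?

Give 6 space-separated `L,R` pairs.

Answer: 186,194 194,105 105,209 209,246 246,34 34,89

Derivation:
Round 1 (k=11): L=186 R=194
Round 2 (k=38): L=194 R=105
Round 3 (k=44): L=105 R=209
Round 4 (k=24): L=209 R=246
Round 5 (k=2): L=246 R=34
Round 6 (k=20): L=34 R=89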